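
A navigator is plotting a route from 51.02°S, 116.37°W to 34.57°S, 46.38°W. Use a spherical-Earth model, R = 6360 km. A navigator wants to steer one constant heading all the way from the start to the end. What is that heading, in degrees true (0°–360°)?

Meridional parts: M(φ₁)=-1.0387, M(φ₂)=-0.6437 → ΔM = +0.3950;  Δλ = +1.2216 rad
tan C = Δλ / ΔM = +3.0927 → C = 72.08°

72.1°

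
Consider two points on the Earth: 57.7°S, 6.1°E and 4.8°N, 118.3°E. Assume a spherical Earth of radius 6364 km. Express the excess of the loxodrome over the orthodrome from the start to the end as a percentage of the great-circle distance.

Great circle: σ = 1.8462 rad → d_gc = Rσ = 11749.1 km
Rhumb: Δφ = +1.0908, Δλ = +1.9583, Δψ = +1.3232, q = Δφ/Δψ = 0.8244 → d_rh = R√(Δφ²+q²Δλ²) = 12399.4 km
Excess = (12399.4 − 11749.1) / 11749.1 = 650.3 / 11749.1 = 5.53% ≈ 5.5%

5.5%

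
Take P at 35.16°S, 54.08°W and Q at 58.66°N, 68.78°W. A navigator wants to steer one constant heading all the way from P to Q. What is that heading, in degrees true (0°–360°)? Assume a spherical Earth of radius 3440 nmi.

352.4°

Δψ = ln[tan(π/4+φ₂/2)/tan(π/4+φ₁/2)] = +1.9274
Δλ = -0.2566 rad (taken the short way round)
course = atan2(Δλ, Δψ) = 352.42°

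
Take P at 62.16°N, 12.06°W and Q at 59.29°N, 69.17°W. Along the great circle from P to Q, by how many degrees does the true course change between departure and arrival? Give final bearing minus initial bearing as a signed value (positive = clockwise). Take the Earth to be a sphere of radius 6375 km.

-50.8°

At departure: θ₁ = atan2(sin Δλ cos φ₂, cos φ₁ sin φ₂ − sin φ₁ cos φ₂ cos Δλ) = 290.02°
At arrival: θ₂ = atan2(sin Δλ cos φ₁, −cos φ₂ sin φ₁ + sin φ₂ cos φ₁ cos Δλ) = 239.22°
Δθ = θ₂ − θ₁ = -50.8°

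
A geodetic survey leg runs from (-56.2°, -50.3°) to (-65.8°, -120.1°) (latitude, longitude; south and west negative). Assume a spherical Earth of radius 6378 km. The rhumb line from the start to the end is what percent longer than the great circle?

5.1%

Great circle: σ = 0.5796 rad → d_gc = Rσ = 3696.5 km
Rhumb: Δφ = -0.1676, Δλ = -1.2182, Δψ = -0.3487, q = Δφ/Δψ = 0.4805 → d_rh = R√(Δφ²+q²Δλ²) = 3883.5 km
Excess = (3883.5 − 3696.5) / 3696.5 = 187.0 / 3696.5 = 5.06% ≈ 5.1%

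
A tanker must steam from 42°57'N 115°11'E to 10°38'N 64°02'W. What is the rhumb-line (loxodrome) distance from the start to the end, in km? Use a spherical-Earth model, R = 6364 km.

Δψ = ln[tan(π/4+φ₂/2)/tan(π/4+φ₁/2)] = -0.6450;  Δφ = -0.5640 rad,  Δλ = -3.1279 rad
q = Δφ/Δψ = 0.8745
d = R·√(Δφ² + q²Δλ²) = 6364·2.79287 = 17774 km

17774 km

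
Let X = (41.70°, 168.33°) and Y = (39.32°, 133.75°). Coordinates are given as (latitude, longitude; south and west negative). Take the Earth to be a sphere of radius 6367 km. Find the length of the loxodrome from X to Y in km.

Rhumb course C = atan2(Δλ, Δψ) with Δψ = ln[tan(π/4+φ₂/2)/tan(π/4+φ₁/2)] = -0.0546, Δλ = -0.6035 → C = 264.83°
d = R·|Δφ| / |cos C| = 6367·0.04154 / 0.09017 = 2933 km

2933 km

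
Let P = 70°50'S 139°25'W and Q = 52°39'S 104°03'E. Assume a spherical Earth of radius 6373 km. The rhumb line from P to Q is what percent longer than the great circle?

Great circle: σ = 0.8474 rad → d_gc = Rσ = 5400.78 km
Rhumb: Δφ = +0.3174, Δλ = -2.0339, Δψ = +0.6941, q = Δφ/Δψ = 0.4572 → d_rh = R√(Δφ²+q²Δλ²) = 6262.21 km
Excess = (6262.21 − 5400.78) / 5400.78 = 861.43 / 5400.78 = 15.9501% ≈ 16.0%

16.0%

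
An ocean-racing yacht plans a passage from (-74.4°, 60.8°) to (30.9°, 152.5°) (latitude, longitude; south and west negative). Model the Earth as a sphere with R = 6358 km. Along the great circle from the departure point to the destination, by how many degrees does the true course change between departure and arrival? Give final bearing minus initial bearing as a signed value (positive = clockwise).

-64.4°

Initial bearing θ₁ = atan2(sin Δλ cos φ₂, cos φ₁ sin φ₂ − sin φ₁ cos φ₂ cos Δλ) = 82.46°
Final bearing θ₂ = (initial bearing from the destination back to the start) + 180° = 18.10°
Δθ = θ₂ − θ₁ = -64.4°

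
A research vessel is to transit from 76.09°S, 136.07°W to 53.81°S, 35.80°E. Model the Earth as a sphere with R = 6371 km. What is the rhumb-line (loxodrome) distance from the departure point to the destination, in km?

7939 km

Rhumb course C = atan2(Δλ, Δψ) with Δψ = ln[tan(π/4+φ₂/2)/tan(π/4+φ₁/2)] = +0.9853, Δλ = +2.9997 → C = 71.82°
d = R·|Δφ| / |cos C| = 6371·0.38886 / 0.31206 = 7939 km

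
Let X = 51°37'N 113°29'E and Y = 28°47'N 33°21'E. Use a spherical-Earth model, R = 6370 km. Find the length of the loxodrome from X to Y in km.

Δψ = ln[tan(π/4+φ₂/2)/tan(π/4+φ₁/2)] = -0.5304;  Δφ = -0.3985 rad,  Δλ = -1.3986 rad
q = Δφ/Δψ = 0.7513
d = R·√(Δφ² + q²Δλ²) = 6370·1.12385 = 7159 km

7159 km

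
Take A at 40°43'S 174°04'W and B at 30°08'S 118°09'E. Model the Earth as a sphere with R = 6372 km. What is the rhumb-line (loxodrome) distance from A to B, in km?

Rhumb course C = atan2(Δλ, Δψ) with Δψ = ln[tan(π/4+φ₂/2)/tan(π/4+φ₁/2)] = +0.2273, Δλ = -1.1830 → C = 280.88°
d = R·|Δφ| / |cos C| = 6372·0.18471 / 0.18870 = 6237 km

6237 km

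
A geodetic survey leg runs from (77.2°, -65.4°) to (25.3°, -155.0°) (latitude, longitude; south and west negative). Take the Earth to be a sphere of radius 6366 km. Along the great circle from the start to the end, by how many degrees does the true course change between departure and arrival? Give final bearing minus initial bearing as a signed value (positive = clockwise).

-81.5°

Initial bearing θ₁ = atan2(sin Δλ cos φ₂, cos φ₁ sin φ₂ − sin φ₁ cos φ₂ cos Δλ) = 275.59°
Final bearing θ₂ = (initial bearing from the destination back to the start) + 180° = 194.12°
Δθ = θ₂ − θ₁ = -81.5°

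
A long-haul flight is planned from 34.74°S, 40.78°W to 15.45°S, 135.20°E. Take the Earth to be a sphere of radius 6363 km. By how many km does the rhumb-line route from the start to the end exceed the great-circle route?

Great circle: cos σ = sin φ₁ sin φ₂ + cos φ₁ cos φ₂ cos Δλ,  σ = 2.2631 rad → d_gc = 14400.0 km
Rhumb line: Δψ = +0.3743, q = Δφ/Δψ = 0.8994, d_rh = R√(Δφ²+q²Δλ²) = 17707.9 km
Excess = 17707.9 − 14400.0 = 3307.9 ≈ 3308 km

3308 km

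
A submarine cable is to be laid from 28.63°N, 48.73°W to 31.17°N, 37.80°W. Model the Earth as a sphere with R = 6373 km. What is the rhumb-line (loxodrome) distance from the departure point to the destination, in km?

1091 km

Δψ = ln[tan(π/4+φ₂/2)/tan(π/4+φ₁/2)] = +0.0511;  Δφ = +0.0443 rad,  Δλ = +0.1908 rad
q = Δφ/Δψ = 0.8668
d = R·√(Δφ² + q²Δλ²) = 6373·0.17119 = 1091 km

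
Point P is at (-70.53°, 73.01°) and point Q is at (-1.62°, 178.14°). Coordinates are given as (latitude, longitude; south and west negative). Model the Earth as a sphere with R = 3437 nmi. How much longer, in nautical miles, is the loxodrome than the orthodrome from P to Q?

411 nmi

Great circle: cos σ = sin φ₁ sin φ₂ + cos φ₁ cos φ₂ cos Δλ,  σ = 1.6311 rad → d_gc = 5606.2 nmi
Rhumb line: Δψ = +1.7345, q = Δφ/Δψ = 0.6934, d_rh = R√(Δφ²+q²Δλ²) = 6017.4 nmi
Excess = 6017.4 − 5606.2 = 411.2 ≈ 411 nmi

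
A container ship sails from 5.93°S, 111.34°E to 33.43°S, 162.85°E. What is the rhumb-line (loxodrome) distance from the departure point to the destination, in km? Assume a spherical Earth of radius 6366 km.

Δψ = ln[tan(π/4+φ₂/2)/tan(π/4+φ₁/2)] = -0.5160;  Δφ = -0.4800 rad,  Δλ = +0.8990 rad
q = Δφ/Δψ = 0.9301
d = R·√(Δφ² + q²Δλ²) = 6366·0.96417 = 6138 km

6138 km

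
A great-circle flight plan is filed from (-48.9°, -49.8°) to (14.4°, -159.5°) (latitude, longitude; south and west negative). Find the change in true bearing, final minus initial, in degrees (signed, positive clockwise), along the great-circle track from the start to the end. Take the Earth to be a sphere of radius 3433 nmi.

At departure: θ₁ = atan2(sin Δλ cos φ₂, cos φ₁ sin φ₂ − sin φ₁ cos φ₂ cos Δλ) = 264.83°
At arrival: θ₂ = atan2(sin Δλ cos φ₁, −cos φ₂ sin φ₁ + sin φ₂ cos φ₁ cos Δλ) = 317.47°
Δθ = θ₂ − θ₁ = +52.6°

+52.6°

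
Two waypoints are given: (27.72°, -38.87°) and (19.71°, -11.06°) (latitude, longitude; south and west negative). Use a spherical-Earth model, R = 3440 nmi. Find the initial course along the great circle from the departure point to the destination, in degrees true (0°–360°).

101.4°

θ = atan2( sin Δλ·cos φ₂ ,  cos φ₁ sin φ₂ − sin φ₁ cos φ₂ cos Δλ )
  = atan2(+0.4392, -0.0888) = 101.43°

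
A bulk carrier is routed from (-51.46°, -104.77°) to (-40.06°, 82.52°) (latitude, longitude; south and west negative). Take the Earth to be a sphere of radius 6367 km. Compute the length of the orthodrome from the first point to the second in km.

Haversine: a = sin²(Δφ/2)+cos φ₁ cos φ₂ sin²(Δλ/2) = 0.48481;  σ = 2·atan2(√a,√(1−a))
σ = 88.259° → d = Rσ = 6367·1.54041 = 9808 km

9808 km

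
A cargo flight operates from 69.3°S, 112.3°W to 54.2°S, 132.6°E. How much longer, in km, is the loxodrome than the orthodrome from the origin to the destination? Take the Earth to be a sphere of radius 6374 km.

Great circle: cos σ = sin φ₁ sin φ₂ + cos φ₁ cos φ₂ cos Δλ,  σ = 0.8352 rad → d_gc = 5323.9 km
Rhumb line: Δψ = +0.5701, q = Δφ/Δψ = 0.4622, d_rh = R√(Δφ²+q²Δλ²) = 6152.5 km
Excess = 6152.5 − 5323.9 = 828.6 ≈ 829 km

829 km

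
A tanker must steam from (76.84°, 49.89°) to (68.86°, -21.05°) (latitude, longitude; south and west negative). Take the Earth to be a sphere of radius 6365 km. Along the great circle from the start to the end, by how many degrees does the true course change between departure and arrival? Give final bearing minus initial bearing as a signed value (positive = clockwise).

Initial bearing θ₁ = atan2(sin Δλ cos φ₂, cos φ₁ sin φ₂ − sin φ₁ cos φ₂ cos Δλ) = 285.99°
Final bearing θ₂ = (initial bearing from the destination back to the start) + 180° = 217.36°
Δθ = θ₂ − θ₁ = -68.6°

-68.6°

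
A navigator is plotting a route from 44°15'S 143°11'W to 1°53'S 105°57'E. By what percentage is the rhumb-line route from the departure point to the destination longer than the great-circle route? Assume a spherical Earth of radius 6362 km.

3.9%

Great circle: σ = 1.8050 rad → d_gc = Rσ = 11483.4 km
Rhumb: Δφ = +0.7394, Δλ = -1.9350, Δψ = +0.8301, q = Δφ/Δψ = 0.8908 → d_rh = R√(Δφ²+q²Δλ²) = 11932.3 km
Excess = (11932.3 − 11483.4) / 11483.4 = 448.9 / 11483.4 = 3.91% ≈ 3.9%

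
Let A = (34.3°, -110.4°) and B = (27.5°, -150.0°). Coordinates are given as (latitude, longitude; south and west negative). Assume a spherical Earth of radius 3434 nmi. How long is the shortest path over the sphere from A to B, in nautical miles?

2064 nmi

Haversine: a = sin²(Δφ/2)+cos φ₁ cos φ₂ sin²(Δλ/2) = 0.08760;  σ = 2·atan2(√a,√(1−a))
σ = 34.431° → d = Rσ = 3434·0.60094 = 2064 nmi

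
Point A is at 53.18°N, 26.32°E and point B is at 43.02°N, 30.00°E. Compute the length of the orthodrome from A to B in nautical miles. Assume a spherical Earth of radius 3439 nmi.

627 nmi

Haversine: a = sin²(Δφ/2)+cos φ₁ cos φ₂ sin²(Δλ/2) = 0.00829;  σ = 2·atan2(√a,√(1−a))
σ = 10.449° → d = Rσ = 3439·0.18238 = 627 nmi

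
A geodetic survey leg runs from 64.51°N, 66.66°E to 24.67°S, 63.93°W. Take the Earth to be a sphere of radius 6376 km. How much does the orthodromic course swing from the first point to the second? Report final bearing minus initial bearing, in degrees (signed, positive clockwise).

Initial bearing θ₁ = atan2(sin Δλ cos φ₂, cos φ₁ sin φ₂ − sin φ₁ cos φ₂ cos Δλ) = 297.16°
Final bearing θ₂ = (initial bearing from the destination back to the start) + 180° = 204.92°
Δθ = θ₂ − θ₁ = -92.2°

-92.2°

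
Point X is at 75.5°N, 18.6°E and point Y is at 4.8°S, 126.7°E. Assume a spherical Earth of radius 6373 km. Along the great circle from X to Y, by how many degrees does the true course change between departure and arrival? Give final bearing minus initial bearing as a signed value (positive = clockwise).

Initial bearing θ₁ = atan2(sin Δλ cos φ₂, cos φ₁ sin φ₂ − sin φ₁ cos φ₂ cos Δλ) = 73.60°
Final bearing θ₂ = (initial bearing from the destination back to the start) + 180° = 166.05°
Δθ = θ₂ − θ₁ = +92.5°

+92.5°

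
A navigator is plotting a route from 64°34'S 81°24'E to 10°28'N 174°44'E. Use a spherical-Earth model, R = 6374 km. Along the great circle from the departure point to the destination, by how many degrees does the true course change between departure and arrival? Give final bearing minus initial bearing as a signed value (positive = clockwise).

-62.6°

At departure: θ₁ = atan2(sin Δλ cos φ₂, cos φ₁ sin φ₂ − sin φ₁ cos φ₂ cos Δλ) = 88.46°
At arrival: θ₂ = atan2(sin Δλ cos φ₁, −cos φ₂ sin φ₁ + sin φ₂ cos φ₁ cos Δλ) = 25.89°
Δθ = θ₂ − θ₁ = -62.6°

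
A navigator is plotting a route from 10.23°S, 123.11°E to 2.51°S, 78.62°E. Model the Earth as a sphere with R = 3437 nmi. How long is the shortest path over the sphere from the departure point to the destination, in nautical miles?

cos σ = sin φ₁ sin φ₂ + cos φ₁ cos φ₂ cos Δλ
      = sin(-10.23°)sin(-2.51°) + cos(-10.23°)cos(-2.51°)cos(-44.49°) = 0.7091
σ = 44.835° → d = Rσ = 3437·0.78252 = 2690 nmi

2690 nmi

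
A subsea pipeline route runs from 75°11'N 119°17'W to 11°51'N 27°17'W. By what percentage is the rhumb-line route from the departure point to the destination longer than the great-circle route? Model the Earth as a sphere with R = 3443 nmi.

6.5%

Great circle: σ = 1.3799 rad → d_gc = Rσ = 4750.8 nmi
Rhumb: Δφ = -1.1054, Δλ = +1.6057, Δψ = -1.8317, q = Δφ/Δψ = 0.6035 → d_rh = R√(Δφ²+q²Δλ²) = 5061.1 nmi
Excess = (5061.1 − 4750.8) / 4750.8 = 310.3 / 4750.8 = 6.53% ≈ 6.5%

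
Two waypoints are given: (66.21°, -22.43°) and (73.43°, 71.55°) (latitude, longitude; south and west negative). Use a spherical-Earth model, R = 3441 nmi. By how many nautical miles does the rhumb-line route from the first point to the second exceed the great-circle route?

194 nmi

Great circle: cos σ = sin φ₁ sin φ₂ + cos φ₁ cos φ₂ cos Δλ,  σ = 0.5175 rad → d_gc = 1780.8 nmi
Rhumb line: Δψ = +0.3692, q = Δφ/Δψ = 0.3413, d_rh = R√(Δφ²+q²Δλ²) = 1974.7 nmi
Excess = 1974.7 − 1780.8 = 193.9 ≈ 194 nmi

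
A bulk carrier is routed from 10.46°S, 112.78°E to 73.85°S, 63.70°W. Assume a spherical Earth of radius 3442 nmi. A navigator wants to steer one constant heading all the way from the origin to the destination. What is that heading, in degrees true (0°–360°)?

Δψ = ln[tan(π/4+φ₂/2)/tan(π/4+φ₁/2)] = -1.7692
Δλ = -3.0802 rad (taken the short way round)
course = atan2(Δλ, Δψ) = 240.13°

240.1°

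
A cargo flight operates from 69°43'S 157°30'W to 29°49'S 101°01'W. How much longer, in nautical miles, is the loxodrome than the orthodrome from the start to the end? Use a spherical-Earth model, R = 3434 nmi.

Great circle: cos σ = sin φ₁ sin φ₂ + cos φ₁ cos φ₂ cos Δλ,  σ = 0.8861 rad → d_gc = 3042.7 nmi
Rhumb line: Δψ = +1.1754, q = Δφ/Δψ = 0.5924, d_rh = R√(Δφ²+q²Δλ²) = 3121.1 nmi
Excess = 3121.1 − 3042.7 = 78.4 ≈ 78 nmi

78 nmi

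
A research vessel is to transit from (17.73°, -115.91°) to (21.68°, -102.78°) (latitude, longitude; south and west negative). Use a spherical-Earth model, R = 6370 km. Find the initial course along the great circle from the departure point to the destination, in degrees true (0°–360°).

N = sin Δλ·cos φ₂ = +0.2111;  D = cos φ₁ sin φ₂ − sin φ₁ cos φ₂ cos Δλ = +0.0763
initial course = atan2(N, D) = 70.13°

70.1°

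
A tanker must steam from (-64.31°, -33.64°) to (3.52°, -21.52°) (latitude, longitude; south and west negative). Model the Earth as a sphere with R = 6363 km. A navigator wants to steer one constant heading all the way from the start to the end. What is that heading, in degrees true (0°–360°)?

7.8°

Δψ = ln[tan(π/4+φ₂/2)/tan(π/4+φ₁/2)] = +1.5398
Δλ = +0.2115 rad (taken the short way round)
course = atan2(Δλ, Δψ) = 7.82°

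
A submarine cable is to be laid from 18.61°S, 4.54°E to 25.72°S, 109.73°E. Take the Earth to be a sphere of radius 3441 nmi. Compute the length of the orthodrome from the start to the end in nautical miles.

5699 nmi

Haversine: a = sin²(Δφ/2)+cos φ₁ cos φ₂ sin²(Δλ/2) = 0.54261;  σ = 2·atan2(√a,√(1−a))
σ = 94.889° → d = Rσ = 3441·1.65613 = 5699 nmi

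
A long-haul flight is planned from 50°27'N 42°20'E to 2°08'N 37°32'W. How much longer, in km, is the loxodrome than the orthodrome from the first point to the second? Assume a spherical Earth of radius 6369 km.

Great circle: cos σ = sin φ₁ sin φ₂ + cos φ₁ cos φ₂ cos Δλ,  σ = 1.4297 rad → d_gc = 9105.6 km
Rhumb line: Δψ = -0.9857, q = Δφ/Δψ = 0.8555, d_rh = R√(Δφ²+q²Δλ²) = 9302.3 km
Excess = 9302.3 − 9105.6 = 196.7 ≈ 197 km

197 km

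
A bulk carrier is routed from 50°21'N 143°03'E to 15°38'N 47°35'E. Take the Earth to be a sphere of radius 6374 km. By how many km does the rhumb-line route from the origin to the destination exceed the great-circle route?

Great circle: cos σ = sin φ₁ sin φ₂ + cos φ₁ cos φ₂ cos Δλ,  σ = 1.4213 rad → d_gc = 9059.3 km
Rhumb line: Δψ = -0.7439, q = Δφ/Δψ = 0.8145, d_rh = R√(Δφ²+q²Δλ²) = 9473.3 km
Excess = 9473.3 − 9059.3 = 414.0 ≈ 414 km

414 km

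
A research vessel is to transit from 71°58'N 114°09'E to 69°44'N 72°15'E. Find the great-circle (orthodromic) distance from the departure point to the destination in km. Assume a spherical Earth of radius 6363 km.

cos σ = sin φ₁ sin φ₂ + cos φ₁ cos φ₂ cos Δλ
      = sin(71.97°)sin(69.73°) + cos(71.97°)cos(69.73°)cos(-41.90°) = 0.9718
σ = 13.634° → d = Rσ = 6363·0.23795 = 1514 km

1514 km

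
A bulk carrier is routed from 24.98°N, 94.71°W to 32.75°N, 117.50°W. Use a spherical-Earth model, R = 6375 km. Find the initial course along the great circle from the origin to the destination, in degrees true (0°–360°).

296.6°

N = sin Δλ·cos φ₂ = -0.3258;  D = cos φ₁ sin φ₂ − sin φ₁ cos φ₂ cos Δλ = +0.1629
initial course = atan2(N, D) = 296.57°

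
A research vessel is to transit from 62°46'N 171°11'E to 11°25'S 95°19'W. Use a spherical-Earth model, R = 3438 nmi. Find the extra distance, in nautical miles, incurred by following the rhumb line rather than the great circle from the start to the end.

217 nmi

Great circle: cos σ = sin φ₁ sin φ₂ + cos φ₁ cos φ₂ cos Δλ,  σ = 1.7756 rad → d_gc = 6104.5 nmi
Rhumb line: Δψ = -1.6184, q = Δφ/Δψ = 0.8000, d_rh = R√(Δφ²+q²Δλ²) = 6321.3 nmi
Excess = 6321.3 − 6104.5 = 216.8 ≈ 217 nmi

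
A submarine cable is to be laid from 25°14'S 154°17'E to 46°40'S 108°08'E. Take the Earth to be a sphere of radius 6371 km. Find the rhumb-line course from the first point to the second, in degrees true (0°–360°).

239.9°

Meridional parts: M(φ₁)=-0.4554, M(φ₂)=-0.9231 → ΔM = -0.4678;  Δλ = -0.8055 rad
tan C = Δλ / ΔM = +1.7220 → C = 239.86°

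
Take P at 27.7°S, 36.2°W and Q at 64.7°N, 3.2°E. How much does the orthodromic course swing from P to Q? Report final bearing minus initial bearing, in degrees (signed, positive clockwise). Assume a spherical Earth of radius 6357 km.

+18.6°

Initial bearing θ₁ = atan2(sin Δλ cos φ₂, cos φ₁ sin φ₂ − sin φ₁ cos φ₂ cos Δλ) = 15.87°
Final bearing θ₂ = (initial bearing from the destination back to the start) + 180° = 34.52°
Δθ = θ₂ − θ₁ = +18.6°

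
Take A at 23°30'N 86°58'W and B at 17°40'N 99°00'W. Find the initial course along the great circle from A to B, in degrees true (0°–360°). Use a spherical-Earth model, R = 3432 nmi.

244.8°

N = sin Δλ·cos φ₂ = -0.1986;  D = cos φ₁ sin φ₂ − sin φ₁ cos φ₂ cos Δλ = -0.0933
initial course = atan2(N, D) = 244.84°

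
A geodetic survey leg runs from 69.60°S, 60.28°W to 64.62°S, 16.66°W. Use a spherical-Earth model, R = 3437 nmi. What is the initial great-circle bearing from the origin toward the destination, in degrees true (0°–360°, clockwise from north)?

94.7°

N = sin Δλ·cos φ₂ = +0.2957;  D = cos φ₁ sin φ₂ − sin φ₁ cos φ₂ cos Δλ = -0.0241
initial course = atan2(N, D) = 94.66°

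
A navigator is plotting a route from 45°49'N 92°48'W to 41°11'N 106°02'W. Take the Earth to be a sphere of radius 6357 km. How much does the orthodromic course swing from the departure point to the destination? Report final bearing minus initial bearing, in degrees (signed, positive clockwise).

At departure: θ₁ = atan2(sin Δλ cos φ₂, cos φ₁ sin φ₂ − sin φ₁ cos φ₂ cos Δλ) = 248.91°
At arrival: θ₂ = atan2(sin Δλ cos φ₁, −cos φ₂ sin φ₁ + sin φ₂ cos φ₁ cos Δλ) = 239.77°
Δθ = θ₂ − θ₁ = -9.1°

-9.1°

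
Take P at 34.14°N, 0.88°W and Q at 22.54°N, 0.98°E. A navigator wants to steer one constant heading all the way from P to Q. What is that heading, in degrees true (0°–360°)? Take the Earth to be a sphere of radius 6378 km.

172.0°

Meridional parts: M(φ₁)=+0.6346, M(φ₂)=+0.4040 → ΔM = -0.2307;  Δλ = +0.0325 rad
tan C = Δλ / ΔM = -0.1407 → C = 171.99°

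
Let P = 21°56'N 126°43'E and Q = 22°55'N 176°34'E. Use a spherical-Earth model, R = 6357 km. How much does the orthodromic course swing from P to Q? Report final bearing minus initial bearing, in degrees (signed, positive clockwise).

+20.1°

At departure: θ₁ = atan2(sin Δλ cos φ₂, cos φ₁ sin φ₂ − sin φ₁ cos φ₂ cos Δλ) = 78.80°
At arrival: θ₂ = atan2(sin Δλ cos φ₁, −cos φ₂ sin φ₁ + sin φ₂ cos φ₁ cos Δλ) = 98.91°
Δθ = θ₂ − θ₁ = +20.1°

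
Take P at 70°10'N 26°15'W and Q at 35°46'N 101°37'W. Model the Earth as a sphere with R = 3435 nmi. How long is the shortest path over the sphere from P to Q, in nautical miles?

3101 nmi

cos σ = sin φ₁ sin φ₂ + cos φ₁ cos φ₂ cos Δλ
      = sin(70.17°)sin(35.77°) + cos(70.17°)cos(35.77°)cos(-75.37°) = 0.6194
σ = 51.730° → d = Rσ = 3435·0.90286 = 3101 nmi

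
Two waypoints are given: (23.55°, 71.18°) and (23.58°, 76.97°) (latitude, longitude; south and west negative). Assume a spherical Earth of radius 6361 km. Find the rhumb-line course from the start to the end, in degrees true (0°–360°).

Δψ = ln[tan(π/4+φ₂/2)/tan(π/4+φ₁/2)] = +0.0006
Δλ = +0.1011 rad (taken the short way round)
course = atan2(Δλ, Δψ) = 89.68°

89.7°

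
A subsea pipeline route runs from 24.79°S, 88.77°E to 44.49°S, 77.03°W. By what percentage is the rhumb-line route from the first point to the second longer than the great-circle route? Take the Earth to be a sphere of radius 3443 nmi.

24.7%

Great circle: σ = 1.9114 rad → d_gc = Rσ = 6580.8 nmi
Rhumb: Δφ = -0.3438, Δλ = -2.8938, Δψ = -0.4220, q = Δφ/Δψ = 0.8148 → d_rh = R√(Δφ²+q²Δλ²) = 8203.4 nmi
Excess = (8203.4 − 6580.8) / 6580.8 = 1622.6 / 6580.8 = 24.66% ≈ 24.7%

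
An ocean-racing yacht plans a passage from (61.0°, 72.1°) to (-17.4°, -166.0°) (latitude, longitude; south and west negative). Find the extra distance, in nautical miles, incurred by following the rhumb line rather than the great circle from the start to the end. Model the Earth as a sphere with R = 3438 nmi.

Great circle: cos σ = sin φ₁ sin φ₂ + cos φ₁ cos φ₂ cos Δλ,  σ = 2.1014 rad → d_gc = 7224.46 nmi
Rhumb line: Δψ = -1.6609, q = Δφ/Δψ = 0.8239, d_rh = R√(Δφ²+q²Δλ²) = 7645.01 nmi
Excess = 7645.01 − 7224.46 = 420.55 ≈ 421 nmi

421 nmi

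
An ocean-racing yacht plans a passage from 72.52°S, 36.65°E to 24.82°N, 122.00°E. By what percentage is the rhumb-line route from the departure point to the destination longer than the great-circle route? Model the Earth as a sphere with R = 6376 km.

3.1%

Great circle: σ = 1.9587 rad → d_gc = Rσ = 12488.9 km
Rhumb: Δφ = +1.6989, Δλ = +1.4896, Δψ = +2.3199, q = Δφ/Δψ = 0.7323 → d_rh = R√(Δφ²+q²Δλ²) = 12873.0 km
Excess = (12873.0 − 12488.9) / 12488.9 = 384.1 / 12488.9 = 3.08% ≈ 3.1%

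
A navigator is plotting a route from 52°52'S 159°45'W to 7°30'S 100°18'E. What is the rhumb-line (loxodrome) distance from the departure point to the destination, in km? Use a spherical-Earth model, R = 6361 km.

10449 km

Rhumb course C = atan2(Δλ, Δψ) with Δψ = ln[tan(π/4+φ₂/2)/tan(π/4+φ₁/2)] = +0.9597, Δλ = -1.7445 → C = 298.82°
d = R·|Δφ| / |cos C| = 6361·0.79180 / 0.48201 = 10449 km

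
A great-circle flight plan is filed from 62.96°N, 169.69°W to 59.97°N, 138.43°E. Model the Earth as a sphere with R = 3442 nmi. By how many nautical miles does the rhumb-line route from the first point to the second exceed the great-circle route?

Great circle: cos σ = sin φ₁ sin φ₂ + cos φ₁ cos φ₂ cos Δλ,  σ = 0.4237 rad → d_gc = 1458.4 nmi
Rhumb line: Δψ = -0.1093, q = Δφ/Δψ = 0.4773, d_rh = R√(Δφ²+q²Δλ²) = 1498.3 nmi
Excess = 1498.3 − 1458.4 = 39.9 ≈ 40 nmi

40 nmi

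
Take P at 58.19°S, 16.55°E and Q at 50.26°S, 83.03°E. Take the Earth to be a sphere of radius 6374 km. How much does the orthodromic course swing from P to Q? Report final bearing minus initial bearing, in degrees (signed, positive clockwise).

-56.1°

Initial bearing θ₁ = atan2(sin Δλ cos φ₂, cos φ₁ sin φ₂ − sin φ₁ cos φ₂ cos Δλ) = 107.83°
Final bearing θ₂ = (initial bearing from the destination back to the start) + 180° = 51.71°
Δθ = θ₂ − θ₁ = -56.1°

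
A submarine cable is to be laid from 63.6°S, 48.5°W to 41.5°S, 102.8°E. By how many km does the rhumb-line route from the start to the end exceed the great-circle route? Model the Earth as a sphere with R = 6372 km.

2186 km

Great circle: cos σ = sin φ₁ sin φ₂ + cos φ₁ cos φ₂ cos Δλ,  σ = 1.2646 rad → d_gc = 8058.1 km
Rhumb line: Δψ = +0.6526, q = Δφ/Δψ = 0.5910, d_rh = R√(Δφ²+q²Δλ²) = 10244.0 km
Excess = 10244.0 − 8058.1 = 2185.9 ≈ 2186 km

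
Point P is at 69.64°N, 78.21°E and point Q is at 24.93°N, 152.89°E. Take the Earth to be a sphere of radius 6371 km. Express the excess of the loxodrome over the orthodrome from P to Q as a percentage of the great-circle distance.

4.4%

Great circle: σ = 1.0718 rad → d_gc = Rσ = 6828.5 km
Rhumb: Δφ = -0.7803, Δλ = +1.3034, Δψ = -1.2677, q = Δφ/Δψ = 0.6156 → d_rh = R√(Δφ²+q²Δλ²) = 7130.6 km
Excess = (7130.6 − 6828.5) / 6828.5 = 302.1 / 6828.5 = 4.42% ≈ 4.4%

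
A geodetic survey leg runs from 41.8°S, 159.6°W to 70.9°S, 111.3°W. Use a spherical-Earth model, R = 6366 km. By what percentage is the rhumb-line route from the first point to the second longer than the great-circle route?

Great circle: σ = 0.6565 rad → d_gc = Rσ = 4179.5 km
Rhumb: Δφ = -0.5079, Δλ = +0.8430, Δψ = -0.9779, q = Δφ/Δψ = 0.5194 → d_rh = R√(Δφ²+q²Δλ²) = 4268.8 km
Excess = (4268.8 − 4179.5) / 4179.5 = 89.3 / 4179.5 = 2.14% ≈ 2.1%

2.1%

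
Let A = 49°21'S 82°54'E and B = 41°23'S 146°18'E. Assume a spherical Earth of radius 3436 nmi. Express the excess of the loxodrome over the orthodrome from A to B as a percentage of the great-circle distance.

2.8%

Great circle: σ = 0.7664 rad → d_gc = Rσ = 2633.3 nmi
Rhumb: Δφ = +0.1390, Δλ = +1.1065, Δψ = +0.1984, q = Δφ/Δψ = 0.7008 → d_rh = R√(Δφ²+q²Δλ²) = 2707.1 nmi
Excess = (2707.1 − 2633.3) / 2633.3 = 73.8 / 2633.3 = 2.80% ≈ 2.8%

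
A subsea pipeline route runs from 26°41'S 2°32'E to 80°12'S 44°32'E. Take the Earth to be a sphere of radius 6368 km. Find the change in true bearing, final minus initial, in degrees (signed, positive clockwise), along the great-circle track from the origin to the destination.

-38.1°

At departure: θ₁ = atan2(sin Δλ cos φ₂, cos φ₁ sin φ₂ − sin φ₁ cos φ₂ cos Δλ) = 172.13°
At arrival: θ₂ = atan2(sin Δλ cos φ₁, −cos φ₂ sin φ₁ + sin φ₂ cos φ₁ cos Δλ) = 134.03°
Δθ = θ₂ − θ₁ = -38.1°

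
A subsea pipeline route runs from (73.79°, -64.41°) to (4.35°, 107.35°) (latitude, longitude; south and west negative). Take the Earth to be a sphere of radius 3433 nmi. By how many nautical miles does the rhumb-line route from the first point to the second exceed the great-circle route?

Great circle: cos σ = sin φ₁ sin φ₂ + cos φ₁ cos φ₂ cos Δλ,  σ = 1.7749 rad → d_gc = 6093.1 nmi
Rhumb line: Δψ = -1.8730, q = Δφ/Δψ = 0.6471, d_rh = R√(Δφ²+q²Δλ²) = 7852.0 nmi
Excess = 7852.0 − 6093.1 = 1758.9 ≈ 1759 nmi

1759 nmi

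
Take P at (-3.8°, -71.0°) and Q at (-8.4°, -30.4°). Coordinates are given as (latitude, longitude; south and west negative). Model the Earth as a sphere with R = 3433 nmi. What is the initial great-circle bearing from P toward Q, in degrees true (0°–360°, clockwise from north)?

N = sin Δλ·cos φ₂ = +0.6438;  D = cos φ₁ sin φ₂ − sin φ₁ cos φ₂ cos Δλ = -0.0960
initial course = atan2(N, D) = 98.48°

98.5°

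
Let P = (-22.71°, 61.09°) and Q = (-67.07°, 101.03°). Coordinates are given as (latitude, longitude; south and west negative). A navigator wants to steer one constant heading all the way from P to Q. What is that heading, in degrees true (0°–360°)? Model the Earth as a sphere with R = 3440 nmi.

149.6°

Δψ = ln[tan(π/4+φ₂/2)/tan(π/4+φ₁/2)] = -1.1883
Δλ = +0.6971 rad (taken the short way round)
course = atan2(Δλ, Δψ) = 149.60°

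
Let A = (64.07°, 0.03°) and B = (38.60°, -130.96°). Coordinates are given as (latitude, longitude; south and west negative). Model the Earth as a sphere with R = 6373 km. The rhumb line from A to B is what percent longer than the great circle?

Great circle: σ = 1.2272 rad → d_gc = Rσ = 7820.7 km
Rhumb: Δφ = -0.4445, Δλ = -2.2862, Δψ = -0.7374, q = Δφ/Δψ = 0.6029 → d_rh = R√(Δφ²+q²Δλ²) = 9229.4 km
Excess = (9229.4 − 7820.7) / 7820.7 = 1408.7 / 7820.7 = 18.01% ≈ 18.0%

18.0%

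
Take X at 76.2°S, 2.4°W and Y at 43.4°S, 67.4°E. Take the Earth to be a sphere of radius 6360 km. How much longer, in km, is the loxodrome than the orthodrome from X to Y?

234 km

Great circle: cos σ = sin φ₁ sin φ₂ + cos φ₁ cos φ₂ cos Δλ,  σ = 0.7567 rad → d_gc = 4812.68 km
Rhumb line: Δψ = +1.2694, q = Δφ/Δψ = 0.4510, d_rh = R√(Δφ²+q²Δλ²) = 5046.24 km
Excess = 5046.24 − 4812.68 = 233.56 ≈ 234 km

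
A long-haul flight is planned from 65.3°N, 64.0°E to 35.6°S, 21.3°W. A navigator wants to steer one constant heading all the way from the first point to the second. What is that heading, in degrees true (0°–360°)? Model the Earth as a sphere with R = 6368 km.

214.3°

Δψ = ln[tan(π/4+φ₂/2)/tan(π/4+φ₁/2)] = -2.1846
Δλ = -1.4888 rad (taken the short way round)
course = atan2(Δλ, Δψ) = 214.27°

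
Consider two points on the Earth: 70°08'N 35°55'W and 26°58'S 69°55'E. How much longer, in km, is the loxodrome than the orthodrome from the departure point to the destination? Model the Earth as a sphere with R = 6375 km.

606 km

Great circle: cos σ = sin φ₁ sin φ₂ + cos φ₁ cos φ₂ cos Δλ,  σ = 2.1050 rad → d_gc = 13419.1 km
Rhumb line: Δψ = -2.2313, q = Δφ/Δψ = 0.7595, d_rh = R√(Δφ²+q²Δλ²) = 14025.4 km
Excess = 14025.4 − 13419.1 = 606.3 ≈ 606 km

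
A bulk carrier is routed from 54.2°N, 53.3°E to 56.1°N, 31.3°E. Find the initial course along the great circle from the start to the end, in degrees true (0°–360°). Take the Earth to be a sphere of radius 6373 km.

θ = atan2( sin Δλ·cos φ₂ ,  cos φ₁ sin φ₂ − sin φ₁ cos φ₂ cos Δλ )
  = atan2(-0.2089, +0.0661) = 287.55°

287.6°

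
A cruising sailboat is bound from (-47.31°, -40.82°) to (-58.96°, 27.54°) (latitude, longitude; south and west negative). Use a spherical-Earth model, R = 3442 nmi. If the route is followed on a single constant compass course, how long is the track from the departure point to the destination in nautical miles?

Δψ = ln[tan(π/4+φ₂/2)/tan(π/4+φ₁/2)] = -0.3416;  Δφ = -0.2033 rad,  Δλ = +1.1931 rad
q = Δφ/Δψ = 0.5952
d = R·√(Δφ² + q²Δλ²) = 3442·0.73866 = 2542 nmi

2542 nmi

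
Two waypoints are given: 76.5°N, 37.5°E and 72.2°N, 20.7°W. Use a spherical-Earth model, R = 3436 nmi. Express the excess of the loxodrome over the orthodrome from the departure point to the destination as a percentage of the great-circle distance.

Great circle: σ = 0.2713 rad → d_gc = Rσ = 932.1 nmi
Rhumb: Δφ = -0.0750, Δλ = -1.0158, Δψ = -0.2800, q = Δφ/Δψ = 0.2681 → d_rh = R√(Δφ²+q²Δλ²) = 970.5 nmi
Excess = (970.5 − 932.1) / 932.1 = 38.4 / 932.1 = 4.12% ≈ 4.1%

4.1%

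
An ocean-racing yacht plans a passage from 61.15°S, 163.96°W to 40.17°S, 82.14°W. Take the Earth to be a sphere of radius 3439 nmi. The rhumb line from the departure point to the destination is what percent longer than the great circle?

5.8%

Great circle: σ = 0.9053 rad → d_gc = Rσ = 3113.3 nmi
Rhumb: Δφ = +0.3662, Δλ = +1.4280, Δψ = +0.5910, q = Δφ/Δψ = 0.6195 → d_rh = R√(Δφ²+q²Δλ²) = 3292.9 nmi
Excess = (3292.9 − 3113.3) / 3113.3 = 179.6 / 3113.3 = 5.77% ≈ 5.8%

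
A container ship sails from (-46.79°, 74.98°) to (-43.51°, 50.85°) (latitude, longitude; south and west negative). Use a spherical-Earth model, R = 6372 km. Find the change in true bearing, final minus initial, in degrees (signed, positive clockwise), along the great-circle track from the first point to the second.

+17.2°

At departure: θ₁ = atan2(sin Δλ cos φ₂, cos φ₁ sin φ₂ − sin φ₁ cos φ₂ cos Δλ) = 272.13°
At arrival: θ₂ = atan2(sin Δλ cos φ₁, −cos φ₂ sin φ₁ + sin φ₂ cos φ₁ cos Δλ) = 289.37°
Δθ = θ₂ − θ₁ = +17.2°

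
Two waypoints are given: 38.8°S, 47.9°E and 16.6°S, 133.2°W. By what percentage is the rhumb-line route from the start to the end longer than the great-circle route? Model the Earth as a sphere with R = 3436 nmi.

Great circle: σ = 2.1745 rad → d_gc = Rσ = 7471.6 nmi
Rhumb: Δφ = +0.3875, Δλ = +3.1224, Δψ = +0.4419, q = Δφ/Δψ = 0.8767 → d_rh = R√(Δφ²+q²Δλ²) = 9499.8 nmi
Excess = (9499.8 − 7471.6) / 7471.6 = 2028.2 / 7471.6 = 27.145% ≈ 27.1%

27.1%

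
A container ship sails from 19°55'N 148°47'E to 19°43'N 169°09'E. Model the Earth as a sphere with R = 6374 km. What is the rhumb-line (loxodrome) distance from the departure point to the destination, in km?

Δψ = ln[tan(π/4+φ₂/2)/tan(π/4+φ₁/2)] = -0.0037;  Δφ = -0.0035 rad,  Δλ = +0.3555 rad
q = Δφ/Δψ = 0.9408
d = R·√(Δφ² + q²Δλ²) = 6374·0.33443 = 2132 km

2132 km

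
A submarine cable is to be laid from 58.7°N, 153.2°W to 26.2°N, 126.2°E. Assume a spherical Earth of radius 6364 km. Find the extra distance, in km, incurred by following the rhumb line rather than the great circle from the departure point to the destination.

Great circle: cos σ = sin φ₁ sin φ₂ + cos φ₁ cos φ₂ cos Δλ,  σ = 1.1002 rad → d_gc = 7001.9 km
Rhumb line: Δψ = -0.7983, q = Δφ/Δψ = 0.7105, d_rh = R√(Δφ²+q²Δλ²) = 7313.8 km
Excess = 7313.8 − 7001.9 = 311.9 ≈ 312 km

312 km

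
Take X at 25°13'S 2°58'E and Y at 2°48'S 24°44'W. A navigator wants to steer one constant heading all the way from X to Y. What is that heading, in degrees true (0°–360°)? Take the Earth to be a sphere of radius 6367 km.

Meridional parts: M(φ₁)=-0.4551, M(φ₂)=-0.0489 → ΔM = +0.4062;  Δλ = -0.4835 rad
tan C = Δλ / ΔM = -1.1903 → C = 310.03°

310.0°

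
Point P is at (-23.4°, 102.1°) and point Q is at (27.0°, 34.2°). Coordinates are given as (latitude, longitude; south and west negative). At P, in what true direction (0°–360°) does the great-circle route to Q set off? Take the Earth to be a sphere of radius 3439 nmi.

N = sin Δλ·cos φ₂ = -0.8255;  D = cos φ₁ sin φ₂ − sin φ₁ cos φ₂ cos Δλ = +0.5498
initial course = atan2(N, D) = 303.66°

303.7°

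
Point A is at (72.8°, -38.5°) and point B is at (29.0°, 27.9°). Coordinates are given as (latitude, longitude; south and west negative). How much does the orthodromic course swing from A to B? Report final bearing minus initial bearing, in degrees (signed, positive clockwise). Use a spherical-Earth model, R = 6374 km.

+57.4°

At departure: θ₁ = atan2(sin Δλ cos φ₂, cos φ₁ sin φ₂ − sin φ₁ cos φ₂ cos Δλ) = 103.41°
At arrival: θ₂ = atan2(sin Δλ cos φ₁, −cos φ₂ sin φ₁ + sin φ₂ cos φ₁ cos Δλ) = 160.80°
Δθ = θ₂ − θ₁ = +57.4°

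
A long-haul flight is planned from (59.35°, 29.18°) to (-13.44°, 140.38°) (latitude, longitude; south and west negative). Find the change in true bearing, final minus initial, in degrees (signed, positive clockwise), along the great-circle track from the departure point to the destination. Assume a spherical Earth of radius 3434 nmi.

+70.6°

Initial bearing θ₁ = atan2(sin Δλ cos φ₂, cos φ₁ sin φ₂ − sin φ₁ cos φ₂ cos Δλ) = 78.52°
Final bearing θ₂ = (initial bearing from the destination back to the start) + 180° = 149.09°
Δθ = θ₂ − θ₁ = +70.6°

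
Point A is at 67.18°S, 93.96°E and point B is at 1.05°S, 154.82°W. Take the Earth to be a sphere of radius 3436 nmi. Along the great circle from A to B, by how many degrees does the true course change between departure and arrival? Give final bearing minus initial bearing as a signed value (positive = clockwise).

-88.7°

Initial bearing θ₁ = atan2(sin Δλ cos φ₂, cos φ₁ sin φ₂ − sin φ₁ cos φ₂ cos Δλ) = 110.08°
Final bearing θ₂ = (initial bearing from the destination back to the start) + 180° = 21.37°
Δθ = θ₂ − θ₁ = -88.7°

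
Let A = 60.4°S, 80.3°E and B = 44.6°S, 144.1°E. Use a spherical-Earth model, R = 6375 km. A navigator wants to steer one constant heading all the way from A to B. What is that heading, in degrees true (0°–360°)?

67.6°

Δψ = ln[tan(π/4+φ₂/2)/tan(π/4+φ₁/2)] = +0.4595
Δλ = +1.1135 rad (taken the short way round)
course = atan2(Δλ, Δψ) = 67.58°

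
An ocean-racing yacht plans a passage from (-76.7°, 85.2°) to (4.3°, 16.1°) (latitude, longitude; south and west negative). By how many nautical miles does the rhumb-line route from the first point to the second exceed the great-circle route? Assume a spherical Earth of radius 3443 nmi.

Great circle: cos σ = sin φ₁ sin φ₂ + cos φ₁ cos φ₂ cos Δλ,  σ = 1.5619 rad → d_gc = 5377.7 nmi
Rhumb line: Δψ = +2.2242, q = Δφ/Δψ = 0.6356, d_rh = R√(Δφ²+q²Δλ²) = 5536.9 nmi
Excess = 5536.9 − 5377.7 = 159.2 ≈ 159 nmi

159 nmi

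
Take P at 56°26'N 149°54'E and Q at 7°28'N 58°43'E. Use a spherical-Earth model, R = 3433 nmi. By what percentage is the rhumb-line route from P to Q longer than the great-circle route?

Great circle: σ = 1.4737 rad → d_gc = Rσ = 5059.2 nmi
Rhumb: Δφ = -0.8546, Δλ = -1.5914, Δψ = -1.0680, q = Δφ/Δψ = 0.8002 → d_rh = R√(Δφ²+q²Δλ²) = 5265.3 nmi
Excess = (5265.3 − 5059.2) / 5059.2 = 206.1 / 5059.2 = 4.07% ≈ 4.1%

4.1%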